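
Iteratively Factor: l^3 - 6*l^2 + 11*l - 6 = (l - 3)*(l^2 - 3*l + 2) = (l - 3)*(l - 2)*(l - 1)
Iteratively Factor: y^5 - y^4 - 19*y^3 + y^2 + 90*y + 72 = (y + 1)*(y^4 - 2*y^3 - 17*y^2 + 18*y + 72) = (y - 3)*(y + 1)*(y^3 + y^2 - 14*y - 24) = (y - 3)*(y + 1)*(y + 2)*(y^2 - y - 12) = (y - 4)*(y - 3)*(y + 1)*(y + 2)*(y + 3)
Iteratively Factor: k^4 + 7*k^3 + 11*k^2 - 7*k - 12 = (k + 1)*(k^3 + 6*k^2 + 5*k - 12) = (k + 1)*(k + 3)*(k^2 + 3*k - 4) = (k + 1)*(k + 3)*(k + 4)*(k - 1)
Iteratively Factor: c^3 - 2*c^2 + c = (c - 1)*(c^2 - c) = (c - 1)^2*(c)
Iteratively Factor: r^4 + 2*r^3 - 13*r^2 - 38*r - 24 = (r - 4)*(r^3 + 6*r^2 + 11*r + 6) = (r - 4)*(r + 1)*(r^2 + 5*r + 6) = (r - 4)*(r + 1)*(r + 3)*(r + 2)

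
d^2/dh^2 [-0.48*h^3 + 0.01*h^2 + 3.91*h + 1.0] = 0.02 - 2.88*h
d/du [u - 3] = 1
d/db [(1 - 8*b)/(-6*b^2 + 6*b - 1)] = 2*(-24*b^2 + 6*b + 1)/(36*b^4 - 72*b^3 + 48*b^2 - 12*b + 1)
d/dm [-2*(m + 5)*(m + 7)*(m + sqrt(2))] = -6*m^2 - 48*m - 4*sqrt(2)*m - 70 - 24*sqrt(2)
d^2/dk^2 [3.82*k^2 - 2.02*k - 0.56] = 7.64000000000000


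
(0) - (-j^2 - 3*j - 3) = j^2 + 3*j + 3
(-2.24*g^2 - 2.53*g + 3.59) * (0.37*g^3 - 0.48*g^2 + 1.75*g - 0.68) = -0.8288*g^5 + 0.1391*g^4 - 1.3773*g^3 - 4.6275*g^2 + 8.0029*g - 2.4412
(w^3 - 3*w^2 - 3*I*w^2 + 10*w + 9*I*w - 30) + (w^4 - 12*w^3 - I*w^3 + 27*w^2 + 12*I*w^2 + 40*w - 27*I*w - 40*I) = w^4 - 11*w^3 - I*w^3 + 24*w^2 + 9*I*w^2 + 50*w - 18*I*w - 30 - 40*I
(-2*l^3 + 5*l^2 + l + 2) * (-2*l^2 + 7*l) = 4*l^5 - 24*l^4 + 33*l^3 + 3*l^2 + 14*l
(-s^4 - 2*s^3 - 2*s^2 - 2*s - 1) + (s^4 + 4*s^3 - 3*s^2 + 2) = 2*s^3 - 5*s^2 - 2*s + 1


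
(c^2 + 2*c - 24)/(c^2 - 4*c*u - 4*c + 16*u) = (-c - 6)/(-c + 4*u)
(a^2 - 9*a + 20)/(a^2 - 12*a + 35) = (a - 4)/(a - 7)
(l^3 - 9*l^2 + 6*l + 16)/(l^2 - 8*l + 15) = (l^3 - 9*l^2 + 6*l + 16)/(l^2 - 8*l + 15)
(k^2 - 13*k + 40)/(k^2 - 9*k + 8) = (k - 5)/(k - 1)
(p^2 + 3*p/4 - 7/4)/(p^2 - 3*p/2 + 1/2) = (4*p + 7)/(2*(2*p - 1))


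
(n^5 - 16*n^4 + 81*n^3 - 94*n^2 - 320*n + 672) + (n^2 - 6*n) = n^5 - 16*n^4 + 81*n^3 - 93*n^2 - 326*n + 672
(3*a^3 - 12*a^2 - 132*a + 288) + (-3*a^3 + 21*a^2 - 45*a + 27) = 9*a^2 - 177*a + 315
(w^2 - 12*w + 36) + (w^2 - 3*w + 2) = 2*w^2 - 15*w + 38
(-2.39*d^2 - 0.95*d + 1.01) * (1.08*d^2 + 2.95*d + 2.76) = -2.5812*d^4 - 8.0765*d^3 - 8.3081*d^2 + 0.3575*d + 2.7876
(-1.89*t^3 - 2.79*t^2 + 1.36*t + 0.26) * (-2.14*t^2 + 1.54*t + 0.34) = 4.0446*t^5 + 3.06*t^4 - 7.8496*t^3 + 0.5894*t^2 + 0.8628*t + 0.0884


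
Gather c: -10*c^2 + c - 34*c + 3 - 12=-10*c^2 - 33*c - 9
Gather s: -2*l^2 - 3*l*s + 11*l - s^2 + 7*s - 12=-2*l^2 + 11*l - s^2 + s*(7 - 3*l) - 12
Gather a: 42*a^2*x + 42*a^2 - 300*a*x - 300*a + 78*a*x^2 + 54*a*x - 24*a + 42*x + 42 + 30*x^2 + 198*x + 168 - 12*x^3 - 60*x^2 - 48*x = a^2*(42*x + 42) + a*(78*x^2 - 246*x - 324) - 12*x^3 - 30*x^2 + 192*x + 210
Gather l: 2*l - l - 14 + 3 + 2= l - 9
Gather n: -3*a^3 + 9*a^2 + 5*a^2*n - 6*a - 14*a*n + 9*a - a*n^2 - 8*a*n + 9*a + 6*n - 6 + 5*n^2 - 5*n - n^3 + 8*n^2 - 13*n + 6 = -3*a^3 + 9*a^2 + 12*a - n^3 + n^2*(13 - a) + n*(5*a^2 - 22*a - 12)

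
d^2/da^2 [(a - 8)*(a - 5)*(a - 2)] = 6*a - 30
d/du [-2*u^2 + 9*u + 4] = 9 - 4*u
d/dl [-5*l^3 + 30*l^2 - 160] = 15*l*(4 - l)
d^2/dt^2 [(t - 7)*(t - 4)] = 2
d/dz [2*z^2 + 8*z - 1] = 4*z + 8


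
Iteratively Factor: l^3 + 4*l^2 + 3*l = (l + 3)*(l^2 + l) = l*(l + 3)*(l + 1)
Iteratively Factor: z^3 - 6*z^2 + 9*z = (z - 3)*(z^2 - 3*z) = z*(z - 3)*(z - 3)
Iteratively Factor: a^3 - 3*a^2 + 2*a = (a - 2)*(a^2 - a) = (a - 2)*(a - 1)*(a)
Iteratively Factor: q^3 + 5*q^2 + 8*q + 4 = (q + 2)*(q^2 + 3*q + 2) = (q + 2)^2*(q + 1)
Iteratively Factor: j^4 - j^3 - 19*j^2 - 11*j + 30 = (j + 2)*(j^3 - 3*j^2 - 13*j + 15) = (j - 5)*(j + 2)*(j^2 + 2*j - 3) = (j - 5)*(j - 1)*(j + 2)*(j + 3)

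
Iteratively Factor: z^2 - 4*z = (z)*(z - 4)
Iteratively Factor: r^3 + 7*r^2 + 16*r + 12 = (r + 3)*(r^2 + 4*r + 4) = (r + 2)*(r + 3)*(r + 2)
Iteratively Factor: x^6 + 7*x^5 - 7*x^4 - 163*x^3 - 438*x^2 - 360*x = (x - 5)*(x^5 + 12*x^4 + 53*x^3 + 102*x^2 + 72*x) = (x - 5)*(x + 3)*(x^4 + 9*x^3 + 26*x^2 + 24*x) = (x - 5)*(x + 2)*(x + 3)*(x^3 + 7*x^2 + 12*x) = (x - 5)*(x + 2)*(x + 3)*(x + 4)*(x^2 + 3*x) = (x - 5)*(x + 2)*(x + 3)^2*(x + 4)*(x)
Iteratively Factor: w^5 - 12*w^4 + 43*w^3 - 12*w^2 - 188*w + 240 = (w - 4)*(w^4 - 8*w^3 + 11*w^2 + 32*w - 60) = (w - 4)*(w - 3)*(w^3 - 5*w^2 - 4*w + 20) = (w - 5)*(w - 4)*(w - 3)*(w^2 - 4) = (w - 5)*(w - 4)*(w - 3)*(w + 2)*(w - 2)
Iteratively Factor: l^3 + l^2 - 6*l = (l)*(l^2 + l - 6) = l*(l + 3)*(l - 2)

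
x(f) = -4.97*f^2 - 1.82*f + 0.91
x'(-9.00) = 87.64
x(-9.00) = -385.28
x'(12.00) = -121.10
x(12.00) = -736.61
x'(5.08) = -52.32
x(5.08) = -136.59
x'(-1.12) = 9.31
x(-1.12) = -3.29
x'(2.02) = -21.90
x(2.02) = -23.05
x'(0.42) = -5.99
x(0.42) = -0.73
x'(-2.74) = 25.42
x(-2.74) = -31.42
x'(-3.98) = 37.74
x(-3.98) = -70.57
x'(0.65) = -8.28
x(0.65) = -2.37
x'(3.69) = -38.50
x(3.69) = -73.48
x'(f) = -9.94*f - 1.82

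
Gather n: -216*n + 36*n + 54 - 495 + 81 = -180*n - 360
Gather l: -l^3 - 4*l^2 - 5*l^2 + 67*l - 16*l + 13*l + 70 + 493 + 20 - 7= -l^3 - 9*l^2 + 64*l + 576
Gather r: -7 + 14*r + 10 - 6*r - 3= 8*r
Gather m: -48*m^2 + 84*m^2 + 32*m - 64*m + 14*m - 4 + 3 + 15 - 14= 36*m^2 - 18*m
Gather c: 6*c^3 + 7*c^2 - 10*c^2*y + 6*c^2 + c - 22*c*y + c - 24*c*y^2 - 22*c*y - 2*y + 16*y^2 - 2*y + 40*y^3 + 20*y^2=6*c^3 + c^2*(13 - 10*y) + c*(-24*y^2 - 44*y + 2) + 40*y^3 + 36*y^2 - 4*y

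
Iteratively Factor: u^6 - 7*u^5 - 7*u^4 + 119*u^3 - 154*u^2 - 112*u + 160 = (u - 1)*(u^5 - 6*u^4 - 13*u^3 + 106*u^2 - 48*u - 160) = (u - 1)*(u + 1)*(u^4 - 7*u^3 - 6*u^2 + 112*u - 160) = (u - 1)*(u + 1)*(u + 4)*(u^3 - 11*u^2 + 38*u - 40) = (u - 4)*(u - 1)*(u + 1)*(u + 4)*(u^2 - 7*u + 10) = (u - 4)*(u - 2)*(u - 1)*(u + 1)*(u + 4)*(u - 5)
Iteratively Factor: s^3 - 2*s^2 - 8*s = (s)*(s^2 - 2*s - 8) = s*(s + 2)*(s - 4)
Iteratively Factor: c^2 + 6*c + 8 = (c + 2)*(c + 4)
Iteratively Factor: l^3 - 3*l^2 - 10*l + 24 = (l + 3)*(l^2 - 6*l + 8) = (l - 2)*(l + 3)*(l - 4)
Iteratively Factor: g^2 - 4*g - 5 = (g - 5)*(g + 1)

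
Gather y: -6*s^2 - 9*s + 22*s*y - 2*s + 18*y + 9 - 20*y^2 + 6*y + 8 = -6*s^2 - 11*s - 20*y^2 + y*(22*s + 24) + 17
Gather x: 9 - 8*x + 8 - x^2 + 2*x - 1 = -x^2 - 6*x + 16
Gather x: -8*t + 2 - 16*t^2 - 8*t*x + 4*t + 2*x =-16*t^2 - 4*t + x*(2 - 8*t) + 2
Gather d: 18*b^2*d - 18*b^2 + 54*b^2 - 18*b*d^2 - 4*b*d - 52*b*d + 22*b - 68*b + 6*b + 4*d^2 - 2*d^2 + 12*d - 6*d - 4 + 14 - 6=36*b^2 - 40*b + d^2*(2 - 18*b) + d*(18*b^2 - 56*b + 6) + 4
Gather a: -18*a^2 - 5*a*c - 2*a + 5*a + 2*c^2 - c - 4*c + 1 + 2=-18*a^2 + a*(3 - 5*c) + 2*c^2 - 5*c + 3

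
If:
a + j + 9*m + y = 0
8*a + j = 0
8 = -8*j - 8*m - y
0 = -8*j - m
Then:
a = 8/121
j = -64/121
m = 512/121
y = -4552/121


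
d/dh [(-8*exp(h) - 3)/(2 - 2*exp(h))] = -11/(8*sinh(h/2)^2)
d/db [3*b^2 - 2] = 6*b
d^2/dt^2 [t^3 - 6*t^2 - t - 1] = 6*t - 12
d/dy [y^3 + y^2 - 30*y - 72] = 3*y^2 + 2*y - 30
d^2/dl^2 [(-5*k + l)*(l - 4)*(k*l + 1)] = -10*k^2 + 6*k*l - 8*k + 2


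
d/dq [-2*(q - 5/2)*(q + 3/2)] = 2 - 4*q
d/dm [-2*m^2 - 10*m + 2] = -4*m - 10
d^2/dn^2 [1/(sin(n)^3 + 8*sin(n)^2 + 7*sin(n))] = (-9*sin(n)^2 - 79*sin(n) - 179 + 139/sin(n) + 238/sin(n)^2 + 98/sin(n)^3)/((sin(n) + 1)^2*(sin(n) + 7)^3)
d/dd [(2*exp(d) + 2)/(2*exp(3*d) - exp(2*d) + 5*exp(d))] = 2*(-4*exp(3*d) - 5*exp(2*d) + 2*exp(d) - 5)*exp(-d)/(4*exp(4*d) - 4*exp(3*d) + 21*exp(2*d) - 10*exp(d) + 25)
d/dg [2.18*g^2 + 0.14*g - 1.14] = 4.36*g + 0.14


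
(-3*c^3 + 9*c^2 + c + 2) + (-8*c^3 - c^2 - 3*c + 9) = -11*c^3 + 8*c^2 - 2*c + 11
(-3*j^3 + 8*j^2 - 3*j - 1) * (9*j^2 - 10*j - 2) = -27*j^5 + 102*j^4 - 101*j^3 + 5*j^2 + 16*j + 2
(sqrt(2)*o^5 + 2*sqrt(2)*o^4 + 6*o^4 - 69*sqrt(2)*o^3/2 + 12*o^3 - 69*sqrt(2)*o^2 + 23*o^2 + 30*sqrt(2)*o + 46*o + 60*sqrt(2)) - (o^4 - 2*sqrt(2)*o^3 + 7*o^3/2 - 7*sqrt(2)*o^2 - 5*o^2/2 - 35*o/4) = sqrt(2)*o^5 + 2*sqrt(2)*o^4 + 5*o^4 - 65*sqrt(2)*o^3/2 + 17*o^3/2 - 62*sqrt(2)*o^2 + 51*o^2/2 + 30*sqrt(2)*o + 219*o/4 + 60*sqrt(2)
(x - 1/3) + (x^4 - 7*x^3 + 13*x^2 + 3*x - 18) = x^4 - 7*x^3 + 13*x^2 + 4*x - 55/3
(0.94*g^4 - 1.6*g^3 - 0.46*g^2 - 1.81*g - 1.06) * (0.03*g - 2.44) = 0.0282*g^5 - 2.3416*g^4 + 3.8902*g^3 + 1.0681*g^2 + 4.3846*g + 2.5864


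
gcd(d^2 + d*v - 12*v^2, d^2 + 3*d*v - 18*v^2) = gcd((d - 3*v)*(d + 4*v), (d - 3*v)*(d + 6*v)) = -d + 3*v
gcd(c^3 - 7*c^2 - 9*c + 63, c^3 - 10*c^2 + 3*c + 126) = c^2 - 4*c - 21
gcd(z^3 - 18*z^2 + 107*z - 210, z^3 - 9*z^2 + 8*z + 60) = z^2 - 11*z + 30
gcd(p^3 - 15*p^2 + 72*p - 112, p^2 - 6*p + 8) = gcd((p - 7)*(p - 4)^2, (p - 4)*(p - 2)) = p - 4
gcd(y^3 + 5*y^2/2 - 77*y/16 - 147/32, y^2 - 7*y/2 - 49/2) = y + 7/2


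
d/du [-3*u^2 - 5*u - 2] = -6*u - 5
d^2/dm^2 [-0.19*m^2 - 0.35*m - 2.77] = -0.380000000000000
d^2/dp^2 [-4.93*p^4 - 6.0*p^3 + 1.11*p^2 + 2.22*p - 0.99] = -59.16*p^2 - 36.0*p + 2.22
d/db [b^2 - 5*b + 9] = 2*b - 5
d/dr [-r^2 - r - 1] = -2*r - 1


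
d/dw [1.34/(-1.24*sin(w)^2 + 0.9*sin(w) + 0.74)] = (3.3232*sin(w) - 1.206)*cos(w)/(-1.24*sin(w)^2 + 0.9*sin(w) + 0.74)^2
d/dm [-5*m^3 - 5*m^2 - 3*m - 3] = -15*m^2 - 10*m - 3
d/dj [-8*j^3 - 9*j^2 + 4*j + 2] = -24*j^2 - 18*j + 4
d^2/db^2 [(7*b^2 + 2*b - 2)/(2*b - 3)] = 134/(8*b^3 - 36*b^2 + 54*b - 27)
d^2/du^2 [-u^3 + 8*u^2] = 16 - 6*u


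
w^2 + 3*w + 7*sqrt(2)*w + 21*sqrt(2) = (w + 3)*(w + 7*sqrt(2))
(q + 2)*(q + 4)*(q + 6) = q^3 + 12*q^2 + 44*q + 48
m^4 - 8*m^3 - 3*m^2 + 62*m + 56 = (m - 7)*(m - 4)*(m + 1)*(m + 2)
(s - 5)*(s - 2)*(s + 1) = s^3 - 6*s^2 + 3*s + 10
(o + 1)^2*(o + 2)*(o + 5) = o^4 + 9*o^3 + 25*o^2 + 27*o + 10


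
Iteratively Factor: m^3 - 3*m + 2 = (m - 1)*(m^2 + m - 2) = (m - 1)*(m + 2)*(m - 1)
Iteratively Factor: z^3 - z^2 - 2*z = (z)*(z^2 - z - 2) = z*(z + 1)*(z - 2)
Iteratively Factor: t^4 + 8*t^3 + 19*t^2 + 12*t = (t + 1)*(t^3 + 7*t^2 + 12*t) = t*(t + 1)*(t^2 + 7*t + 12) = t*(t + 1)*(t + 3)*(t + 4)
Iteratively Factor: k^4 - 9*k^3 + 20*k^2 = (k - 5)*(k^3 - 4*k^2) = k*(k - 5)*(k^2 - 4*k) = k*(k - 5)*(k - 4)*(k)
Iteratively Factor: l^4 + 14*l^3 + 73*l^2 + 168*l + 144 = (l + 4)*(l^3 + 10*l^2 + 33*l + 36) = (l + 3)*(l + 4)*(l^2 + 7*l + 12) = (l + 3)*(l + 4)^2*(l + 3)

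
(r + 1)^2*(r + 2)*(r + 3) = r^4 + 7*r^3 + 17*r^2 + 17*r + 6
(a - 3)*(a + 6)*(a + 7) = a^3 + 10*a^2 + 3*a - 126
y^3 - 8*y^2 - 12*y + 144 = (y - 6)^2*(y + 4)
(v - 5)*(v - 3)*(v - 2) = v^3 - 10*v^2 + 31*v - 30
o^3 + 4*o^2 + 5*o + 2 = (o + 1)^2*(o + 2)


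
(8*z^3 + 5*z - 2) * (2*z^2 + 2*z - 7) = 16*z^5 + 16*z^4 - 46*z^3 + 6*z^2 - 39*z + 14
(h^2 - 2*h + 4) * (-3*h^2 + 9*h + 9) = -3*h^4 + 15*h^3 - 21*h^2 + 18*h + 36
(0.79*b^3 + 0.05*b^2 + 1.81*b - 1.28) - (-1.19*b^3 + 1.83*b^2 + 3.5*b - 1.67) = 1.98*b^3 - 1.78*b^2 - 1.69*b + 0.39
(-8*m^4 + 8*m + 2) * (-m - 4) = 8*m^5 + 32*m^4 - 8*m^2 - 34*m - 8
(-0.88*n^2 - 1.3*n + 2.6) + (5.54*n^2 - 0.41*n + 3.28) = 4.66*n^2 - 1.71*n + 5.88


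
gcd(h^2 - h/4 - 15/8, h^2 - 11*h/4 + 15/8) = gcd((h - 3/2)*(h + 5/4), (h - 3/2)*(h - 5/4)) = h - 3/2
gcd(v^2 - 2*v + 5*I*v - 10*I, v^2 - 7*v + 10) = v - 2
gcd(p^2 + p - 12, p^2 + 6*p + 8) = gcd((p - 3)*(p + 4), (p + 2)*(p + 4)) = p + 4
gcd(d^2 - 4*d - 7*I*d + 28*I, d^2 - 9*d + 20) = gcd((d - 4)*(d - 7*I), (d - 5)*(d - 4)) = d - 4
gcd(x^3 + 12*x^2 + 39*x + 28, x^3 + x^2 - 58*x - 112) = x + 7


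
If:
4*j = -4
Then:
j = -1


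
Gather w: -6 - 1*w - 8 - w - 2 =-2*w - 16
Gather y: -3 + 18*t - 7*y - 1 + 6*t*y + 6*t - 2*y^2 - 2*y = 24*t - 2*y^2 + y*(6*t - 9) - 4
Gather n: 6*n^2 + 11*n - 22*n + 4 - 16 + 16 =6*n^2 - 11*n + 4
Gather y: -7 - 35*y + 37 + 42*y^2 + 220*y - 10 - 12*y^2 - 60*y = 30*y^2 + 125*y + 20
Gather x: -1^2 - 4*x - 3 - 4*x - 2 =-8*x - 6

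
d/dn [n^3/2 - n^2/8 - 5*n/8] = 3*n^2/2 - n/4 - 5/8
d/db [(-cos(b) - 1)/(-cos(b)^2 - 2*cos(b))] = (sin(b) + 2*sin(b)/cos(b)^2 + 2*tan(b))/(cos(b) + 2)^2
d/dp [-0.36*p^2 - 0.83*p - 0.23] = -0.72*p - 0.83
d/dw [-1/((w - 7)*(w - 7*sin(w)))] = (w + (1 - 7*cos(w))*(w - 7) - 7*sin(w))/((w - 7)^2*(w - 7*sin(w))^2)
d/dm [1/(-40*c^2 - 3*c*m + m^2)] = (3*c - 2*m)/(40*c^2 + 3*c*m - m^2)^2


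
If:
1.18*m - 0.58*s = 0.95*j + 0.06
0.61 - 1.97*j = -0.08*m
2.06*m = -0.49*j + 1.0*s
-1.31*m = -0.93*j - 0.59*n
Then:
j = 0.03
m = -6.81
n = -15.17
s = -14.01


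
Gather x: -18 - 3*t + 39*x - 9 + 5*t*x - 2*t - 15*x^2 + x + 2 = -5*t - 15*x^2 + x*(5*t + 40) - 25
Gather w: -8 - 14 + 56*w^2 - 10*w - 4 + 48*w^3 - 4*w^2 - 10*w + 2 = 48*w^3 + 52*w^2 - 20*w - 24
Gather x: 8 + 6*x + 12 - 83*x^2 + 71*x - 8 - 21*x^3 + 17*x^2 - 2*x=-21*x^3 - 66*x^2 + 75*x + 12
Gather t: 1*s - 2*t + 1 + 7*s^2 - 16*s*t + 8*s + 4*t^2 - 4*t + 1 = 7*s^2 + 9*s + 4*t^2 + t*(-16*s - 6) + 2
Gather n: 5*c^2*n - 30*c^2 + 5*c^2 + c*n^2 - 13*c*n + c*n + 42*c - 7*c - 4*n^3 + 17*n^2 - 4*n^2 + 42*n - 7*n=-25*c^2 + 35*c - 4*n^3 + n^2*(c + 13) + n*(5*c^2 - 12*c + 35)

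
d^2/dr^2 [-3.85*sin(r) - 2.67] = 3.85*sin(r)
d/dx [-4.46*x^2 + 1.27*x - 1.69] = 1.27 - 8.92*x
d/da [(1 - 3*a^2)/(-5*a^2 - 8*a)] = 2*(12*a^2 + 5*a + 4)/(a^2*(25*a^2 + 80*a + 64))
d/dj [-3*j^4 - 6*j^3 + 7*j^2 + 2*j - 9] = -12*j^3 - 18*j^2 + 14*j + 2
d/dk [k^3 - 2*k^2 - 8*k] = 3*k^2 - 4*k - 8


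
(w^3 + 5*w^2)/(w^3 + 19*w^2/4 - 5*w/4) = 4*w/(4*w - 1)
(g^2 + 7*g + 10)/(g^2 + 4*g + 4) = (g + 5)/(g + 2)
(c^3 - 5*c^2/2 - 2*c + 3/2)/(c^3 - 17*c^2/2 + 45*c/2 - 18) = (2*c^2 + c - 1)/(2*c^2 - 11*c + 12)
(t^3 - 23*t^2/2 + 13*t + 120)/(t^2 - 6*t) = t - 11/2 - 20/t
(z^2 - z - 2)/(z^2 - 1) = (z - 2)/(z - 1)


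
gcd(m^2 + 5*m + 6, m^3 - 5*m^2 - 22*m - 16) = m + 2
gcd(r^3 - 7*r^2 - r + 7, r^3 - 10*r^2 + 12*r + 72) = 1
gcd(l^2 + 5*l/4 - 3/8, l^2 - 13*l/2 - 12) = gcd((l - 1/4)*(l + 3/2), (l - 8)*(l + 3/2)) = l + 3/2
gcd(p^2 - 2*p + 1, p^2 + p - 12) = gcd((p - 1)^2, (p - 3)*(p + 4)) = 1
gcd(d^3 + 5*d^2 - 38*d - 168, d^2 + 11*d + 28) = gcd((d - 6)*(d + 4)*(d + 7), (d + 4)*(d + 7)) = d^2 + 11*d + 28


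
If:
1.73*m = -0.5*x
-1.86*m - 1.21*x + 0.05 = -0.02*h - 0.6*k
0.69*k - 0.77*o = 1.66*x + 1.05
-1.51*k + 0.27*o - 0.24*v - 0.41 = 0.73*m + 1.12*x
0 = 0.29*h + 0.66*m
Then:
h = 0.657763603747259*x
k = 1.09878745598299*x - 0.0833333333333333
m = -0.289017341040462*x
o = -1.17121643554771*x - 1.43831168831169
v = -12.0183951548861*x - 2.80212842712843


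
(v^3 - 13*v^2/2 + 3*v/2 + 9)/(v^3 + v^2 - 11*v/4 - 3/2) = 2*(v^2 - 5*v - 6)/(2*v^2 + 5*v + 2)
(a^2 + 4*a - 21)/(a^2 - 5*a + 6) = (a + 7)/(a - 2)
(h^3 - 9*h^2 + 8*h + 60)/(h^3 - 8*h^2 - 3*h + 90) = (h + 2)/(h + 3)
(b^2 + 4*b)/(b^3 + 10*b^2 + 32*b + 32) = b/(b^2 + 6*b + 8)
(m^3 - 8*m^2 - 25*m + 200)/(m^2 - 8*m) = m - 25/m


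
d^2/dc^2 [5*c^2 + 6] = 10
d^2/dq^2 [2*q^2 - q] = 4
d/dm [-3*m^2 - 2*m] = -6*m - 2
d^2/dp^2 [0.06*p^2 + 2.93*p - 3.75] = 0.120000000000000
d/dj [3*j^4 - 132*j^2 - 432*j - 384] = 12*j^3 - 264*j - 432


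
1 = 1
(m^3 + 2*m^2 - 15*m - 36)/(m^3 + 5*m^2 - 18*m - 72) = (m + 3)/(m + 6)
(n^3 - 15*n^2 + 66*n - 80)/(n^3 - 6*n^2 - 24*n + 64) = (n - 5)/(n + 4)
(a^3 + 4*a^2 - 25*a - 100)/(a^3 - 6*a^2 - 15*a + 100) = (a + 5)/(a - 5)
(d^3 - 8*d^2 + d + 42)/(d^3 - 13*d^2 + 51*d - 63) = (d + 2)/(d - 3)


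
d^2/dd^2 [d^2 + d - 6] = 2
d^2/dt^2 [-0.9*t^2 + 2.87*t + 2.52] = -1.80000000000000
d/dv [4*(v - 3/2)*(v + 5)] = 8*v + 14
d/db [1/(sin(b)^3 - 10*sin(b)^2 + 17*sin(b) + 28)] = (-3*sin(b)^2 + 20*sin(b) - 17)*cos(b)/(sin(b)^3 - 10*sin(b)^2 + 17*sin(b) + 28)^2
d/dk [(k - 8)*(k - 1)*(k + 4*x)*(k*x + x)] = 2*x*(2*k^3 + 6*k^2*x - 12*k^2 - 32*k*x - k - 2*x + 4)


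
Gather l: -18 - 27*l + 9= -27*l - 9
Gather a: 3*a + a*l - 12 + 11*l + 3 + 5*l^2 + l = a*(l + 3) + 5*l^2 + 12*l - 9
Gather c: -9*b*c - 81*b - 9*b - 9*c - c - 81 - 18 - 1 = -90*b + c*(-9*b - 10) - 100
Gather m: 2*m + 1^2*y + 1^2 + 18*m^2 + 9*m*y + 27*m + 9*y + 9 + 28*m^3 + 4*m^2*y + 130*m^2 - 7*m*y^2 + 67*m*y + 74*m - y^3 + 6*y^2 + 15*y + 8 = 28*m^3 + m^2*(4*y + 148) + m*(-7*y^2 + 76*y + 103) - y^3 + 6*y^2 + 25*y + 18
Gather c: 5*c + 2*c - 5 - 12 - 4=7*c - 21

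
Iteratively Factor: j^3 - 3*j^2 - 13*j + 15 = (j + 3)*(j^2 - 6*j + 5) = (j - 1)*(j + 3)*(j - 5)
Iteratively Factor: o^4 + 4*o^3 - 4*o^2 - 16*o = (o + 2)*(o^3 + 2*o^2 - 8*o) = (o + 2)*(o + 4)*(o^2 - 2*o) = (o - 2)*(o + 2)*(o + 4)*(o)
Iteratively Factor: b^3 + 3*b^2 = (b)*(b^2 + 3*b) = b^2*(b + 3)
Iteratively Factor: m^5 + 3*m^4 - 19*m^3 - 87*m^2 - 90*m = (m + 3)*(m^4 - 19*m^2 - 30*m) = m*(m + 3)*(m^3 - 19*m - 30) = m*(m + 3)^2*(m^2 - 3*m - 10) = m*(m - 5)*(m + 3)^2*(m + 2)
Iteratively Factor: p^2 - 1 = (p + 1)*(p - 1)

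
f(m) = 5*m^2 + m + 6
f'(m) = 10*m + 1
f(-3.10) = 50.95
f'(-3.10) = -30.00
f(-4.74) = 113.60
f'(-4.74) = -46.40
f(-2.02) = 24.38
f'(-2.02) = -19.20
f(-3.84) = 75.89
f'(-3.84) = -37.40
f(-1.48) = 15.47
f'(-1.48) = -13.80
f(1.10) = 13.15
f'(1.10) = 12.00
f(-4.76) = 114.53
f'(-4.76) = -46.60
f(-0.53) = 6.87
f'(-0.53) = -4.30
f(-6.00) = 180.00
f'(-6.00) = -59.00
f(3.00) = 54.00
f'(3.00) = 31.00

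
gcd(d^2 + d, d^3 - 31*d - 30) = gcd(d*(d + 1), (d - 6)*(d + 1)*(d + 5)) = d + 1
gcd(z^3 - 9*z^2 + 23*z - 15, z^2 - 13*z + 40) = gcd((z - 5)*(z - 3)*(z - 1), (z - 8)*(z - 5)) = z - 5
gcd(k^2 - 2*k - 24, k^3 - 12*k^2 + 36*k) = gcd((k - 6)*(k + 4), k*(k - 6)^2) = k - 6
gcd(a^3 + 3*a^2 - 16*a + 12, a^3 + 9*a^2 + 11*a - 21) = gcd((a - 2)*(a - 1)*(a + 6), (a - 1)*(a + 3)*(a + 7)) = a - 1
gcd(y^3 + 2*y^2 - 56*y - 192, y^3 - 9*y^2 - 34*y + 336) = y^2 - 2*y - 48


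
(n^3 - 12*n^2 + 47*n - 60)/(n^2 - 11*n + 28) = (n^2 - 8*n + 15)/(n - 7)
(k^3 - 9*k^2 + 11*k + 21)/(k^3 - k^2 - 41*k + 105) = (k^2 - 6*k - 7)/(k^2 + 2*k - 35)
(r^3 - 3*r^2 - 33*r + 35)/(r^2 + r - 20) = (r^2 - 8*r + 7)/(r - 4)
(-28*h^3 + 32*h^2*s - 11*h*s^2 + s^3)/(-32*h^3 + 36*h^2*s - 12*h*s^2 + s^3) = (-7*h + s)/(-8*h + s)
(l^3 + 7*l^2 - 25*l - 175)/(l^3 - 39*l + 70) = (l + 5)/(l - 2)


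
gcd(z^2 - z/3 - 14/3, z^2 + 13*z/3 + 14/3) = z + 2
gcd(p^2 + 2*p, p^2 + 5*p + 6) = p + 2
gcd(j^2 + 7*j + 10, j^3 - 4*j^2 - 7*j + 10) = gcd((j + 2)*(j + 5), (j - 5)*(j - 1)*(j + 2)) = j + 2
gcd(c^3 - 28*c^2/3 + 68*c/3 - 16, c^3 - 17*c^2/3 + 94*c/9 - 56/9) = c^2 - 10*c/3 + 8/3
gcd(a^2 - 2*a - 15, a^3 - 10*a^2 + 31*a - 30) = a - 5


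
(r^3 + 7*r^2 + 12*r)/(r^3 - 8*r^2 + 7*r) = (r^2 + 7*r + 12)/(r^2 - 8*r + 7)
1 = 1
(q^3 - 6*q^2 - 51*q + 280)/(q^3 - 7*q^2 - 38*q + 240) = (q + 7)/(q + 6)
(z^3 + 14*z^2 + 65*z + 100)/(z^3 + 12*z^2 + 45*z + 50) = (z + 4)/(z + 2)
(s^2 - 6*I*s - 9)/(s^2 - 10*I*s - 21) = (s - 3*I)/(s - 7*I)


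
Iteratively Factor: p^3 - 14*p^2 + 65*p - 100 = (p - 5)*(p^2 - 9*p + 20) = (p - 5)^2*(p - 4)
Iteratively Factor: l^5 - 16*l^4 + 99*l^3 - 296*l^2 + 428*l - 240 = (l - 3)*(l^4 - 13*l^3 + 60*l^2 - 116*l + 80) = (l - 4)*(l - 3)*(l^3 - 9*l^2 + 24*l - 20) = (l - 4)*(l - 3)*(l - 2)*(l^2 - 7*l + 10) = (l - 5)*(l - 4)*(l - 3)*(l - 2)*(l - 2)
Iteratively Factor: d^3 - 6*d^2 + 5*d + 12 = (d + 1)*(d^2 - 7*d + 12) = (d - 4)*(d + 1)*(d - 3)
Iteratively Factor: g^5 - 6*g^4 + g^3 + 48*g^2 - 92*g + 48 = (g - 2)*(g^4 - 4*g^3 - 7*g^2 + 34*g - 24) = (g - 2)*(g - 1)*(g^3 - 3*g^2 - 10*g + 24) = (g - 2)^2*(g - 1)*(g^2 - g - 12) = (g - 4)*(g - 2)^2*(g - 1)*(g + 3)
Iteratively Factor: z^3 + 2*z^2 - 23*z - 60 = (z + 4)*(z^2 - 2*z - 15) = (z - 5)*(z + 4)*(z + 3)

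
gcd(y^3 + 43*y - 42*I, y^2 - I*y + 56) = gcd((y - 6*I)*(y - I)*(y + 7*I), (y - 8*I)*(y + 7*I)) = y + 7*I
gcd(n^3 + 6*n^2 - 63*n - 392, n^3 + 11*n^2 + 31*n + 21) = n + 7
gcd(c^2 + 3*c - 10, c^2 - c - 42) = 1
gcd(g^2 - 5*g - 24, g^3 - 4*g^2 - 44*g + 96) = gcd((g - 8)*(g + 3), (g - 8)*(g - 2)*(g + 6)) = g - 8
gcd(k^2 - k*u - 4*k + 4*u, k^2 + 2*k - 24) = k - 4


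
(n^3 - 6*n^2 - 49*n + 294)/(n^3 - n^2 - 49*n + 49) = (n - 6)/(n - 1)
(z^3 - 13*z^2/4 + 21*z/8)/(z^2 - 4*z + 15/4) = z*(4*z - 7)/(2*(2*z - 5))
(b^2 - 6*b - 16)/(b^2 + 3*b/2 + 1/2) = 2*(b^2 - 6*b - 16)/(2*b^2 + 3*b + 1)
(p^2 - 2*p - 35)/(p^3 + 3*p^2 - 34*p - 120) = (p - 7)/(p^2 - 2*p - 24)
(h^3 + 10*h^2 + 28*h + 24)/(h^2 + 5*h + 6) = (h^2 + 8*h + 12)/(h + 3)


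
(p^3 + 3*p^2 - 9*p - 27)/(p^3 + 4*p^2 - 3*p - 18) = (p - 3)/(p - 2)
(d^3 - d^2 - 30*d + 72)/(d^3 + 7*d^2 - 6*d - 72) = (d - 4)/(d + 4)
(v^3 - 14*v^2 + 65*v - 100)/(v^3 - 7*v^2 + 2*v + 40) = (v - 5)/(v + 2)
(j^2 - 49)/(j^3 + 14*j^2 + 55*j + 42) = (j - 7)/(j^2 + 7*j + 6)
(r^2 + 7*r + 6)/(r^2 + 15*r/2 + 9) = 2*(r + 1)/(2*r + 3)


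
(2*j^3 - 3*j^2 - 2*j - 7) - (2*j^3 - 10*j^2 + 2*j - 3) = 7*j^2 - 4*j - 4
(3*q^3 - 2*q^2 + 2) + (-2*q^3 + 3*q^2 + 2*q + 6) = q^3 + q^2 + 2*q + 8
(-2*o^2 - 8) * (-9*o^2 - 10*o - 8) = 18*o^4 + 20*o^3 + 88*o^2 + 80*o + 64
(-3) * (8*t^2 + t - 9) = -24*t^2 - 3*t + 27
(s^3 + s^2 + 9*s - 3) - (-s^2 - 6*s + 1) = s^3 + 2*s^2 + 15*s - 4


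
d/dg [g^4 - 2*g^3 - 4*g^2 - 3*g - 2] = 4*g^3 - 6*g^2 - 8*g - 3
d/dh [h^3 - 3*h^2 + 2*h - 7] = 3*h^2 - 6*h + 2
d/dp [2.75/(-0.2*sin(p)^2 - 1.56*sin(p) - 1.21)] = (1.1*sin(p) + 4.29)*cos(p)/(0.2*sin(p)^2 + 1.56*sin(p) + 1.21)^2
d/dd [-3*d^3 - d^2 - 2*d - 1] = -9*d^2 - 2*d - 2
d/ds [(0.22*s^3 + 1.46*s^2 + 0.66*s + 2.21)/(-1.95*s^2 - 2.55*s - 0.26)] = (-0.429*s^4 - 1.122*s^3 - 2.6076*s^2 + 7.8598*s + 5.4639)/(3.8025*s^4 + 9.945*s^3 + 7.5165*s^2 + 1.326*s + 0.0676)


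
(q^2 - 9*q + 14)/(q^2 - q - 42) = (q - 2)/(q + 6)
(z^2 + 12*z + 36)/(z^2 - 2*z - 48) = (z + 6)/(z - 8)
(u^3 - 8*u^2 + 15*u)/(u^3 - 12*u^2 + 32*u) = (u^2 - 8*u + 15)/(u^2 - 12*u + 32)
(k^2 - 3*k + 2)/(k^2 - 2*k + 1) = (k - 2)/(k - 1)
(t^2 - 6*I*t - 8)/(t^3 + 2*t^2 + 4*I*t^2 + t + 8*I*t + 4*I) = (t^2 - 6*I*t - 8)/(t^3 + t^2*(2 + 4*I) + t*(1 + 8*I) + 4*I)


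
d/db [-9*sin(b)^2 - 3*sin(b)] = -3*(6*sin(b) + 1)*cos(b)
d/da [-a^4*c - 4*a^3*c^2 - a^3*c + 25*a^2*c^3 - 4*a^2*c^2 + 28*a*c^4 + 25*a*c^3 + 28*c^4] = c*(-4*a^3 - 12*a^2*c - 3*a^2 + 50*a*c^2 - 8*a*c + 28*c^3 + 25*c^2)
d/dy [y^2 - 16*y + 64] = 2*y - 16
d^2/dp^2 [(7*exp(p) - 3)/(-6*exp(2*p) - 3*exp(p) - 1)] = (-252*exp(4*p) + 558*exp(3*p) + 414*exp(2*p) - 24*exp(p) - 16)*exp(p)/(216*exp(6*p) + 324*exp(5*p) + 270*exp(4*p) + 135*exp(3*p) + 45*exp(2*p) + 9*exp(p) + 1)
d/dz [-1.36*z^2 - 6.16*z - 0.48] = -2.72*z - 6.16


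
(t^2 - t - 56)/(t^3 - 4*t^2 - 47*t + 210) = (t - 8)/(t^2 - 11*t + 30)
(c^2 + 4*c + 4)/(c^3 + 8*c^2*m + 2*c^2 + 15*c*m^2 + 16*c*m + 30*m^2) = (c + 2)/(c^2 + 8*c*m + 15*m^2)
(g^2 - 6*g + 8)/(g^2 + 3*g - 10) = (g - 4)/(g + 5)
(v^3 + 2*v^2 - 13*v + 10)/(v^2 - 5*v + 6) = (v^2 + 4*v - 5)/(v - 3)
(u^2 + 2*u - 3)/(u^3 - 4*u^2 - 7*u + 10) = (u + 3)/(u^2 - 3*u - 10)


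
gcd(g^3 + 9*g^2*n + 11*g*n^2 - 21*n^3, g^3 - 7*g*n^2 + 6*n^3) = g^2 + 2*g*n - 3*n^2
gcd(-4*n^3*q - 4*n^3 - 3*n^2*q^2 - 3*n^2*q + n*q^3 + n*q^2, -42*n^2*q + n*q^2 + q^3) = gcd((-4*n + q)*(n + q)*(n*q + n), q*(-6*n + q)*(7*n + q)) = 1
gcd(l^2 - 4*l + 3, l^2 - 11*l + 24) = l - 3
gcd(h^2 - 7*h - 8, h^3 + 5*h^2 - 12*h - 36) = 1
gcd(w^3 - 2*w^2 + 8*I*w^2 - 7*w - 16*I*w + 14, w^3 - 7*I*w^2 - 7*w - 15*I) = w + I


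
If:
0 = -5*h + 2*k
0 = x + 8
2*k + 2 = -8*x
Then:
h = 62/5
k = 31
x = -8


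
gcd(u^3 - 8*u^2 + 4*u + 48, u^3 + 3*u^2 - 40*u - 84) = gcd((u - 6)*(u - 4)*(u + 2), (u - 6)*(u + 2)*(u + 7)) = u^2 - 4*u - 12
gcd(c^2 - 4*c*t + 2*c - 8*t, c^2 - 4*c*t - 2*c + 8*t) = -c + 4*t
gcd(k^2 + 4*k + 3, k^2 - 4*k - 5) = k + 1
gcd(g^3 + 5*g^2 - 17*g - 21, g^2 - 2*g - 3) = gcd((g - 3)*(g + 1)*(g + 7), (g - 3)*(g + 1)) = g^2 - 2*g - 3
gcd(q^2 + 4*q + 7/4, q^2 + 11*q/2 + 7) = q + 7/2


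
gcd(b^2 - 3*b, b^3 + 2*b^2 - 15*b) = b^2 - 3*b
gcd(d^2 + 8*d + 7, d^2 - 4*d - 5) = d + 1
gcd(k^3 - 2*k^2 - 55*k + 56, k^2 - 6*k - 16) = k - 8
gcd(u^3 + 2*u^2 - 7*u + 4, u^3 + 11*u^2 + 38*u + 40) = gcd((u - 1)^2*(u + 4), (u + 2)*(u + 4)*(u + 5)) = u + 4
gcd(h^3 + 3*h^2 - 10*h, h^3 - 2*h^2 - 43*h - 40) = h + 5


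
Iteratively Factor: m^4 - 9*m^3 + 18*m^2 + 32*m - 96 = (m - 4)*(m^3 - 5*m^2 - 2*m + 24) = (m - 4)*(m - 3)*(m^2 - 2*m - 8) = (m - 4)*(m - 3)*(m + 2)*(m - 4)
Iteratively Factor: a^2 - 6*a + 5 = (a - 1)*(a - 5)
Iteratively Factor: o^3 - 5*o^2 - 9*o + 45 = (o - 3)*(o^2 - 2*o - 15) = (o - 3)*(o + 3)*(o - 5)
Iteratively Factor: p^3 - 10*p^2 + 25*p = (p)*(p^2 - 10*p + 25) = p*(p - 5)*(p - 5)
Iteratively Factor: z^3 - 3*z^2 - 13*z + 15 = (z + 3)*(z^2 - 6*z + 5) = (z - 1)*(z + 3)*(z - 5)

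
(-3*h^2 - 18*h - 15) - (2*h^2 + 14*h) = -5*h^2 - 32*h - 15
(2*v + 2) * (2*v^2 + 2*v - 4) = 4*v^3 + 8*v^2 - 4*v - 8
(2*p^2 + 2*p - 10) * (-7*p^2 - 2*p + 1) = -14*p^4 - 18*p^3 + 68*p^2 + 22*p - 10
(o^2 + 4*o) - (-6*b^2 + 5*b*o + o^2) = 6*b^2 - 5*b*o + 4*o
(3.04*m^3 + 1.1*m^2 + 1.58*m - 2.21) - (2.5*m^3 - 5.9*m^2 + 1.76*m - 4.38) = 0.54*m^3 + 7.0*m^2 - 0.18*m + 2.17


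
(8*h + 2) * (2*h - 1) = 16*h^2 - 4*h - 2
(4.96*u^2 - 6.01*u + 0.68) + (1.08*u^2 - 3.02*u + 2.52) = 6.04*u^2 - 9.03*u + 3.2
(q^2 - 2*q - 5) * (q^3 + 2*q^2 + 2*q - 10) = q^5 - 7*q^3 - 24*q^2 + 10*q + 50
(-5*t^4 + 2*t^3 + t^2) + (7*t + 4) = -5*t^4 + 2*t^3 + t^2 + 7*t + 4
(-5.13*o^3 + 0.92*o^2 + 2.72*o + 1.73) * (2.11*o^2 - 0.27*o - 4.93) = -10.8243*o^5 + 3.3263*o^4 + 30.7817*o^3 - 1.6197*o^2 - 13.8767*o - 8.5289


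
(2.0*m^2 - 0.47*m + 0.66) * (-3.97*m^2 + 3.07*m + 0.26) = -7.94*m^4 + 8.0059*m^3 - 3.5431*m^2 + 1.904*m + 0.1716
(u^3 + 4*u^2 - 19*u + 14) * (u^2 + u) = u^5 + 5*u^4 - 15*u^3 - 5*u^2 + 14*u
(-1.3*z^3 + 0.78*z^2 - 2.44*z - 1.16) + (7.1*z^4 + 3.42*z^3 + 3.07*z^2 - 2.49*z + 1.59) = 7.1*z^4 + 2.12*z^3 + 3.85*z^2 - 4.93*z + 0.43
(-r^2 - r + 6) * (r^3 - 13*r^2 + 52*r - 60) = -r^5 + 12*r^4 - 33*r^3 - 70*r^2 + 372*r - 360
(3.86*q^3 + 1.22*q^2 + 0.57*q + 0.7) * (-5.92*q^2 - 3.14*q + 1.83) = -22.8512*q^5 - 19.3428*q^4 - 0.1414*q^3 - 3.7012*q^2 - 1.1549*q + 1.281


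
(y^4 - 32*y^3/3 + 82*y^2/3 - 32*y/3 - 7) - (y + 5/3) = y^4 - 32*y^3/3 + 82*y^2/3 - 35*y/3 - 26/3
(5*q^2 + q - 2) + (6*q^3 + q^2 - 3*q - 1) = 6*q^3 + 6*q^2 - 2*q - 3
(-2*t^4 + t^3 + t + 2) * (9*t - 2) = -18*t^5 + 13*t^4 - 2*t^3 + 9*t^2 + 16*t - 4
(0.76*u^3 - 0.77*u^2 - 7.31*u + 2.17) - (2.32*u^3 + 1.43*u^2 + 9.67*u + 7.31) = -1.56*u^3 - 2.2*u^2 - 16.98*u - 5.14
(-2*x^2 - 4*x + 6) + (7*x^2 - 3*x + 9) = 5*x^2 - 7*x + 15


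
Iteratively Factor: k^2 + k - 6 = (k - 2)*(k + 3)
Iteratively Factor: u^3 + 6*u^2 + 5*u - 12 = (u + 4)*(u^2 + 2*u - 3) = (u - 1)*(u + 4)*(u + 3)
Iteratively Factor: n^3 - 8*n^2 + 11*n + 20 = (n - 5)*(n^2 - 3*n - 4) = (n - 5)*(n - 4)*(n + 1)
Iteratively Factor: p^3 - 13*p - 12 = (p + 3)*(p^2 - 3*p - 4) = (p + 1)*(p + 3)*(p - 4)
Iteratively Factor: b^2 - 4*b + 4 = (b - 2)*(b - 2)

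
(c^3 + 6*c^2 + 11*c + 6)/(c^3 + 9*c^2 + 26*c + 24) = (c + 1)/(c + 4)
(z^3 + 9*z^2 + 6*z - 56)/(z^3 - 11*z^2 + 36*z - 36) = (z^2 + 11*z + 28)/(z^2 - 9*z + 18)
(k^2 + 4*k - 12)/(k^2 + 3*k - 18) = (k - 2)/(k - 3)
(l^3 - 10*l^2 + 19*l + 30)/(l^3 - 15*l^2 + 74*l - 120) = (l + 1)/(l - 4)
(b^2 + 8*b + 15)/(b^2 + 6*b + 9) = (b + 5)/(b + 3)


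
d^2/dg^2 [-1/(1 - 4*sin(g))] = 4*(-4*sin(g)^2 - sin(g) + 8)/(4*sin(g) - 1)^3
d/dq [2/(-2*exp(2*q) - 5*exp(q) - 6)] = (8*exp(q) + 10)*exp(q)/(2*exp(2*q) + 5*exp(q) + 6)^2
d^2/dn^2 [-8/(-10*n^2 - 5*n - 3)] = 80*(-20*n^2 - 10*n + 5*(4*n + 1)^2 - 6)/(10*n^2 + 5*n + 3)^3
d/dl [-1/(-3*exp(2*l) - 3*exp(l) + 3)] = (-2*exp(l) - 1)*exp(l)/(3*(exp(2*l) + exp(l) - 1)^2)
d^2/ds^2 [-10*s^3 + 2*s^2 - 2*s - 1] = 4 - 60*s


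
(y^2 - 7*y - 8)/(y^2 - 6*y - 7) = (y - 8)/(y - 7)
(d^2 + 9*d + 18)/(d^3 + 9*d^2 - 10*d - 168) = (d + 3)/(d^2 + 3*d - 28)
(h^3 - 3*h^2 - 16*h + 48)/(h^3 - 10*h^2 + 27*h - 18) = (h^2 - 16)/(h^2 - 7*h + 6)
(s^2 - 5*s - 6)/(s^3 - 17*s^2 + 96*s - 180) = (s + 1)/(s^2 - 11*s + 30)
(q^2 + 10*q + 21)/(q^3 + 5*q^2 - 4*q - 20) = (q^2 + 10*q + 21)/(q^3 + 5*q^2 - 4*q - 20)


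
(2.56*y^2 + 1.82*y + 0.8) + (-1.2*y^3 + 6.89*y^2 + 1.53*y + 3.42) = -1.2*y^3 + 9.45*y^2 + 3.35*y + 4.22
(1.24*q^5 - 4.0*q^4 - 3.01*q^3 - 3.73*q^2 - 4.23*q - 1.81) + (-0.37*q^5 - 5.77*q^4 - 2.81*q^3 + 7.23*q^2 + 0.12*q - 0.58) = 0.87*q^5 - 9.77*q^4 - 5.82*q^3 + 3.5*q^2 - 4.11*q - 2.39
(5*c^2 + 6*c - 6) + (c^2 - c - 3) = 6*c^2 + 5*c - 9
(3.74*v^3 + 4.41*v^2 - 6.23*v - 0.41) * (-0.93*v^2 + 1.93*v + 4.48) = -3.4782*v^5 + 3.1169*v^4 + 31.0604*v^3 + 8.1142*v^2 - 28.7017*v - 1.8368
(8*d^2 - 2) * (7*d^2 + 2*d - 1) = 56*d^4 + 16*d^3 - 22*d^2 - 4*d + 2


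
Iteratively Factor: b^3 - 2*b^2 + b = (b)*(b^2 - 2*b + 1) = b*(b - 1)*(b - 1)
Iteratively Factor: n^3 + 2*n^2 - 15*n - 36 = (n - 4)*(n^2 + 6*n + 9) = (n - 4)*(n + 3)*(n + 3)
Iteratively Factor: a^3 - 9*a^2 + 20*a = (a - 5)*(a^2 - 4*a) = (a - 5)*(a - 4)*(a)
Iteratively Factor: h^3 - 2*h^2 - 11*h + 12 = (h + 3)*(h^2 - 5*h + 4) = (h - 1)*(h + 3)*(h - 4)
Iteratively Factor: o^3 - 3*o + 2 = (o - 1)*(o^2 + o - 2) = (o - 1)^2*(o + 2)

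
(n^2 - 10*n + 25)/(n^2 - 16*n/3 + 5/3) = 3*(n - 5)/(3*n - 1)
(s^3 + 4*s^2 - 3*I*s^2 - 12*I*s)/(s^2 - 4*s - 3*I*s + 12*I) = s*(s + 4)/(s - 4)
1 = 1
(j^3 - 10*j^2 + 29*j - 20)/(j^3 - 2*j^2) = (j^3 - 10*j^2 + 29*j - 20)/(j^2*(j - 2))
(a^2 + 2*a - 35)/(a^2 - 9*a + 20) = (a + 7)/(a - 4)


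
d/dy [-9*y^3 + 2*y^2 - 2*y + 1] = -27*y^2 + 4*y - 2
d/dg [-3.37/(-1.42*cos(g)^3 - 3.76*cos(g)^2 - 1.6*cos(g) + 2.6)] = (14.3562*cos(g)^2 + 25.3424*cos(g) + 5.392)*sin(g)/(1.42*cos(g)^3 + 3.76*cos(g)^2 + 1.6*cos(g) - 2.6)^2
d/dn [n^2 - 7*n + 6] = 2*n - 7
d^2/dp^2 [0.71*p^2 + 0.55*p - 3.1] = 1.42000000000000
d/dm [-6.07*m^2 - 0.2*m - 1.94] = -12.14*m - 0.2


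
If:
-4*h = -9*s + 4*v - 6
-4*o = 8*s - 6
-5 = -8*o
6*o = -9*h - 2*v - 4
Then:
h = -407/224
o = 5/8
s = 7/16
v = 1927/448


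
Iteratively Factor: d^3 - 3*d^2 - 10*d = (d - 5)*(d^2 + 2*d) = d*(d - 5)*(d + 2)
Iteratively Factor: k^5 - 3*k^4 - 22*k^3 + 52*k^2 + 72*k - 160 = (k - 2)*(k^4 - k^3 - 24*k^2 + 4*k + 80) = (k - 2)*(k + 2)*(k^3 - 3*k^2 - 18*k + 40) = (k - 2)^2*(k + 2)*(k^2 - k - 20) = (k - 2)^2*(k + 2)*(k + 4)*(k - 5)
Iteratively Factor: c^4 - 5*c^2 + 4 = (c + 2)*(c^3 - 2*c^2 - c + 2) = (c + 1)*(c + 2)*(c^2 - 3*c + 2) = (c - 2)*(c + 1)*(c + 2)*(c - 1)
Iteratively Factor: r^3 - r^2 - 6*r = (r)*(r^2 - r - 6) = r*(r - 3)*(r + 2)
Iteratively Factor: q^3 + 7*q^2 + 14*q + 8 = (q + 4)*(q^2 + 3*q + 2) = (q + 1)*(q + 4)*(q + 2)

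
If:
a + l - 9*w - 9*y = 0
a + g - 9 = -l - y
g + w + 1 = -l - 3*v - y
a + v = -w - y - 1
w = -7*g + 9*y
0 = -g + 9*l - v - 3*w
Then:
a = 245/298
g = 1583/298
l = -127/149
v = -271/149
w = -1109/298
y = 554/149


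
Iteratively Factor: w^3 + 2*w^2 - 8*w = (w - 2)*(w^2 + 4*w) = (w - 2)*(w + 4)*(w)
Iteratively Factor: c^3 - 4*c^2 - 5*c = (c + 1)*(c^2 - 5*c) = c*(c + 1)*(c - 5)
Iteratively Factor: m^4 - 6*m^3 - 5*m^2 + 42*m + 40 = (m + 1)*(m^3 - 7*m^2 + 2*m + 40) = (m - 4)*(m + 1)*(m^2 - 3*m - 10) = (m - 5)*(m - 4)*(m + 1)*(m + 2)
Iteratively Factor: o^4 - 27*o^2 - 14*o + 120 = (o - 5)*(o^3 + 5*o^2 - 2*o - 24) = (o - 5)*(o + 3)*(o^2 + 2*o - 8) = (o - 5)*(o - 2)*(o + 3)*(o + 4)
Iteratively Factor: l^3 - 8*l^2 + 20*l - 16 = (l - 2)*(l^2 - 6*l + 8) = (l - 4)*(l - 2)*(l - 2)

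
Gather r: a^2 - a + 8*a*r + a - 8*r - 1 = a^2 + r*(8*a - 8) - 1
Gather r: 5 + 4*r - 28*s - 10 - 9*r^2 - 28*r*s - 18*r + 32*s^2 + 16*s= -9*r^2 + r*(-28*s - 14) + 32*s^2 - 12*s - 5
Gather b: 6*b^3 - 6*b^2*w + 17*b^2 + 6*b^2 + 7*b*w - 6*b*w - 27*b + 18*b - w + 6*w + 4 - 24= 6*b^3 + b^2*(23 - 6*w) + b*(w - 9) + 5*w - 20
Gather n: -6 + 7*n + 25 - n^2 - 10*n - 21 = -n^2 - 3*n - 2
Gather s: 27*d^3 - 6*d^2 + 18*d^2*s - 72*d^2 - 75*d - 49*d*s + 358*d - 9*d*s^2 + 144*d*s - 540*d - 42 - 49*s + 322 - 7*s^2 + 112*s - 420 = 27*d^3 - 78*d^2 - 257*d + s^2*(-9*d - 7) + s*(18*d^2 + 95*d + 63) - 140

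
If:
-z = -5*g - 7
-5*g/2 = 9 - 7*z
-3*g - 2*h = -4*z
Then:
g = -16/13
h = 46/13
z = 11/13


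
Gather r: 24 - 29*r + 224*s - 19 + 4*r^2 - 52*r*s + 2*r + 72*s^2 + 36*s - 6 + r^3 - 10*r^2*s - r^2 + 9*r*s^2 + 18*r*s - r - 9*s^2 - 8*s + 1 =r^3 + r^2*(3 - 10*s) + r*(9*s^2 - 34*s - 28) + 63*s^2 + 252*s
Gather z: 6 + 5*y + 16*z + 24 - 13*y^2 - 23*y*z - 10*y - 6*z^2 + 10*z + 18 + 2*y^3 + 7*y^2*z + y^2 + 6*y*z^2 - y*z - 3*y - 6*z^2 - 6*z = 2*y^3 - 12*y^2 - 8*y + z^2*(6*y - 12) + z*(7*y^2 - 24*y + 20) + 48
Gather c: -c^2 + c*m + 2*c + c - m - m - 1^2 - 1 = -c^2 + c*(m + 3) - 2*m - 2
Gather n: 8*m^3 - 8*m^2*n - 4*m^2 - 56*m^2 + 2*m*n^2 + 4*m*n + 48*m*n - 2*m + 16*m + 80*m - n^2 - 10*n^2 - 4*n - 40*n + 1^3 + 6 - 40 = 8*m^3 - 60*m^2 + 94*m + n^2*(2*m - 11) + n*(-8*m^2 + 52*m - 44) - 33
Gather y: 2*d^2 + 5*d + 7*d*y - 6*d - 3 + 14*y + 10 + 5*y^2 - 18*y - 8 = 2*d^2 - d + 5*y^2 + y*(7*d - 4) - 1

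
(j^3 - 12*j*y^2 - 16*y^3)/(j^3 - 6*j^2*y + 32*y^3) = (-j - 2*y)/(-j + 4*y)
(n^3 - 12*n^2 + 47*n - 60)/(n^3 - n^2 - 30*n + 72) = (n - 5)/(n + 6)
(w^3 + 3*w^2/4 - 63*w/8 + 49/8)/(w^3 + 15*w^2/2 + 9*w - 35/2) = (w - 7/4)/(w + 5)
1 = 1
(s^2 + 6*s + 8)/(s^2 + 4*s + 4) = (s + 4)/(s + 2)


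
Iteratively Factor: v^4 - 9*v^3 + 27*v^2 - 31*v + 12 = (v - 4)*(v^3 - 5*v^2 + 7*v - 3) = (v - 4)*(v - 3)*(v^2 - 2*v + 1) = (v - 4)*(v - 3)*(v - 1)*(v - 1)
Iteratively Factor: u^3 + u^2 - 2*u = (u + 2)*(u^2 - u) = (u - 1)*(u + 2)*(u)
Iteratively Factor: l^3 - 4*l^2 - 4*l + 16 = (l + 2)*(l^2 - 6*l + 8) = (l - 4)*(l + 2)*(l - 2)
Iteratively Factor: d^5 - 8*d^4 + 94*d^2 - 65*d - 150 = (d + 1)*(d^4 - 9*d^3 + 9*d^2 + 85*d - 150) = (d - 2)*(d + 1)*(d^3 - 7*d^2 - 5*d + 75) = (d - 5)*(d - 2)*(d + 1)*(d^2 - 2*d - 15) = (d - 5)^2*(d - 2)*(d + 1)*(d + 3)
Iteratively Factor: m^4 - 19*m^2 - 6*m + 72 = (m + 3)*(m^3 - 3*m^2 - 10*m + 24) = (m - 4)*(m + 3)*(m^2 + m - 6) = (m - 4)*(m - 2)*(m + 3)*(m + 3)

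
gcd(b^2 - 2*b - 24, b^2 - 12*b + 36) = b - 6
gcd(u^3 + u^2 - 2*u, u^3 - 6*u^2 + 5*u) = u^2 - u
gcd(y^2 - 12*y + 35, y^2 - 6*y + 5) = y - 5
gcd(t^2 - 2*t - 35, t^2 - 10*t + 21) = t - 7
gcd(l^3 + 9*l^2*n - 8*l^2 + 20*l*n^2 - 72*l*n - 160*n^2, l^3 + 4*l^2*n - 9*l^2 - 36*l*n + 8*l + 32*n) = l^2 + 4*l*n - 8*l - 32*n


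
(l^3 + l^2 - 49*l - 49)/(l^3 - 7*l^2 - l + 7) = (l + 7)/(l - 1)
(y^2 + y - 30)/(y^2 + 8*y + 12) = (y - 5)/(y + 2)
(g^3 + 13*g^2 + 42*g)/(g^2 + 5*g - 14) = g*(g + 6)/(g - 2)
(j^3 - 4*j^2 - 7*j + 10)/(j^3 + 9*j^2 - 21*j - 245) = (j^2 + j - 2)/(j^2 + 14*j + 49)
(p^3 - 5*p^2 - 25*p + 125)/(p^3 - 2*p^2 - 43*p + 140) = (p^2 - 25)/(p^2 + 3*p - 28)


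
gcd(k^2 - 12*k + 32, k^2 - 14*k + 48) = k - 8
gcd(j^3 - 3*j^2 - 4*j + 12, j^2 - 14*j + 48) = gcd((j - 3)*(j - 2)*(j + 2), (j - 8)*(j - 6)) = 1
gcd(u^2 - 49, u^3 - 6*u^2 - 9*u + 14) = u - 7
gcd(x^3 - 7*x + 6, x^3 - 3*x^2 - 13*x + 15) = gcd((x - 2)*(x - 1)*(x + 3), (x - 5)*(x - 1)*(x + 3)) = x^2 + 2*x - 3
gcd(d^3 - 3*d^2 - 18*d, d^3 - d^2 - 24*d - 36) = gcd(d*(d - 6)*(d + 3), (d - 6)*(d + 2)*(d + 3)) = d^2 - 3*d - 18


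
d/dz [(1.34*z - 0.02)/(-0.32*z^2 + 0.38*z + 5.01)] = (0.4288*z^2 - 0.0128*z + 6.721)/(0.1024*z^4 - 0.2432*z^3 - 3.062*z^2 + 3.8076*z + 25.1001)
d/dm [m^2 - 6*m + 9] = 2*m - 6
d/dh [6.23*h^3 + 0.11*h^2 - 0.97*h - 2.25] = 18.69*h^2 + 0.22*h - 0.97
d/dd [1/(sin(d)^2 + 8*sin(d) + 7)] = -2*(sin(d) + 4)*cos(d)/(sin(d)^2 + 8*sin(d) + 7)^2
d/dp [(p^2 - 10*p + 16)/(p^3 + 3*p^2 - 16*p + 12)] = (-p^2 + 16*p + 34)/(p^4 + 10*p^3 + 13*p^2 - 60*p + 36)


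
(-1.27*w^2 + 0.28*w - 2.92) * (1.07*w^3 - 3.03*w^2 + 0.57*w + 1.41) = -1.3589*w^5 + 4.1477*w^4 - 4.6967*w^3 + 7.2165*w^2 - 1.2696*w - 4.1172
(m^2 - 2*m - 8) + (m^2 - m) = 2*m^2 - 3*m - 8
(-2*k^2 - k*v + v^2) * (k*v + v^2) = -2*k^3*v - 3*k^2*v^2 + v^4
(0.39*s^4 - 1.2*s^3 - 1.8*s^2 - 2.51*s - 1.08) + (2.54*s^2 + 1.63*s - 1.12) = 0.39*s^4 - 1.2*s^3 + 0.74*s^2 - 0.88*s - 2.2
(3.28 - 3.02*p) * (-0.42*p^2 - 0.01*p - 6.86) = 1.2684*p^3 - 1.3474*p^2 + 20.6844*p - 22.5008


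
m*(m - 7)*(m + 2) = m^3 - 5*m^2 - 14*m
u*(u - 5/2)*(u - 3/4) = u^3 - 13*u^2/4 + 15*u/8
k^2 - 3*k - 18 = (k - 6)*(k + 3)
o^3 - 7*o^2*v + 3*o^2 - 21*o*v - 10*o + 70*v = (o - 2)*(o + 5)*(o - 7*v)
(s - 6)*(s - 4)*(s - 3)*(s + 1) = s^4 - 12*s^3 + 41*s^2 - 18*s - 72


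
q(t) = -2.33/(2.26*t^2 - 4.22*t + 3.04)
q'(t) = -2.33*(4.22 - 4.52*t)/(2.26*t^2 - 4.22*t + 3.04)^2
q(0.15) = -0.95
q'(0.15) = -1.37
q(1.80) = -0.84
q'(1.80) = 1.19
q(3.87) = -0.11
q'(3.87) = 0.07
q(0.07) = -0.85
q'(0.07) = -1.20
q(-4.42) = -0.04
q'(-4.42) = -0.01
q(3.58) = -0.14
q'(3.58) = 0.10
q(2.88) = -0.24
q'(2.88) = 0.22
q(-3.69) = -0.05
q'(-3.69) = -0.02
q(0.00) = -0.77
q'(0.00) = -1.06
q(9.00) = -0.02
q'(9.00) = 0.00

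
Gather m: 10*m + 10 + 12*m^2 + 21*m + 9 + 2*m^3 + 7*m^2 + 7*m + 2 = 2*m^3 + 19*m^2 + 38*m + 21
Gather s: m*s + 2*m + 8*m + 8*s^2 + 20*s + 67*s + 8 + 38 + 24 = 10*m + 8*s^2 + s*(m + 87) + 70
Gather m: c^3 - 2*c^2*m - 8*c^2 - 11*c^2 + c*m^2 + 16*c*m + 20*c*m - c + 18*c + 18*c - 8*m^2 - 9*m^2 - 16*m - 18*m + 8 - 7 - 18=c^3 - 19*c^2 + 35*c + m^2*(c - 17) + m*(-2*c^2 + 36*c - 34) - 17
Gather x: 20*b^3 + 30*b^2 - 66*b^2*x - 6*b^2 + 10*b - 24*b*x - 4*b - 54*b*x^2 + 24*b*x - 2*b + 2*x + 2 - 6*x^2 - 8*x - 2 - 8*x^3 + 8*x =20*b^3 + 24*b^2 + 4*b - 8*x^3 + x^2*(-54*b - 6) + x*(2 - 66*b^2)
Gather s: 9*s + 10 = 9*s + 10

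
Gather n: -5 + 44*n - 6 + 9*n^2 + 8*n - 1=9*n^2 + 52*n - 12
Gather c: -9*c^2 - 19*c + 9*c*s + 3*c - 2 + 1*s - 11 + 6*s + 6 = -9*c^2 + c*(9*s - 16) + 7*s - 7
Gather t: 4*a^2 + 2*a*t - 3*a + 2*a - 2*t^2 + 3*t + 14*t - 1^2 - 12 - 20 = 4*a^2 - a - 2*t^2 + t*(2*a + 17) - 33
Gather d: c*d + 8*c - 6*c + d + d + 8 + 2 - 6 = 2*c + d*(c + 2) + 4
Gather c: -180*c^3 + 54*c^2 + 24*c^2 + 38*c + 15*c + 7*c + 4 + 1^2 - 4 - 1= -180*c^3 + 78*c^2 + 60*c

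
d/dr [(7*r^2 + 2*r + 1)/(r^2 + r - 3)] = (5*r^2 - 44*r - 7)/(r^4 + 2*r^3 - 5*r^2 - 6*r + 9)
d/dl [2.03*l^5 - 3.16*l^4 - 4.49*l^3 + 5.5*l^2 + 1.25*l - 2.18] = 10.15*l^4 - 12.64*l^3 - 13.47*l^2 + 11.0*l + 1.25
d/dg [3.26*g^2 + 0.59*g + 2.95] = 6.52*g + 0.59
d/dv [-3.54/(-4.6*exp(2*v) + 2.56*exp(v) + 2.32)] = (9.0624 - 32.568*exp(v))*exp(v)/(-4.6*exp(2*v) + 2.56*exp(v) + 2.32)^2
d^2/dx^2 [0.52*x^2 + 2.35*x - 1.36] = 1.04000000000000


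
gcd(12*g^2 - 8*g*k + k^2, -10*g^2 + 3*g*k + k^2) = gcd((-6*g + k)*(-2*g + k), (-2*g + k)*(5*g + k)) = 2*g - k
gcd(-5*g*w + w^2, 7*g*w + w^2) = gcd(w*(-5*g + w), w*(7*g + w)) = w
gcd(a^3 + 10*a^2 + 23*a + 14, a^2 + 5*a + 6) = a + 2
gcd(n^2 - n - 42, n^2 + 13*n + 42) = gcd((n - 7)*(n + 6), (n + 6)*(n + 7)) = n + 6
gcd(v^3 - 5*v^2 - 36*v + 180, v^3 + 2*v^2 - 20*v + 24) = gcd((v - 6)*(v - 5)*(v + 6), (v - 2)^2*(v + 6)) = v + 6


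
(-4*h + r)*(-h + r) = 4*h^2 - 5*h*r + r^2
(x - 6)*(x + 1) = x^2 - 5*x - 6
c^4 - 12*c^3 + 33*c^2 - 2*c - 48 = (c - 8)*(c - 3)*(c - 2)*(c + 1)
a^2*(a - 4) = a^3 - 4*a^2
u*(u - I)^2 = u^3 - 2*I*u^2 - u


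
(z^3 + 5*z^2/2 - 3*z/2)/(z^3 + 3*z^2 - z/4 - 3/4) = 2*z/(2*z + 1)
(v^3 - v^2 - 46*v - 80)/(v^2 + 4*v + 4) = (v^2 - 3*v - 40)/(v + 2)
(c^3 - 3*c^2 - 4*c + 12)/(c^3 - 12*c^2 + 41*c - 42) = (c + 2)/(c - 7)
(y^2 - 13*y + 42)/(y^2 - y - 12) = (-y^2 + 13*y - 42)/(-y^2 + y + 12)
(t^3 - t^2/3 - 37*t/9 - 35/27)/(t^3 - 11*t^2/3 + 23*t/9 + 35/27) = (3*t + 5)/(3*t - 5)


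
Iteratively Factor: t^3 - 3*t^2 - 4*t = (t - 4)*(t^2 + t) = t*(t - 4)*(t + 1)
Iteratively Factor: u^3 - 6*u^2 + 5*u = (u - 5)*(u^2 - u) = u*(u - 5)*(u - 1)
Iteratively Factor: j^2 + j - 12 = (j - 3)*(j + 4)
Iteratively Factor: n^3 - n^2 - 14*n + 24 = (n + 4)*(n^2 - 5*n + 6) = (n - 2)*(n + 4)*(n - 3)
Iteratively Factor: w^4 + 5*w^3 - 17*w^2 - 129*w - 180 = (w + 3)*(w^3 + 2*w^2 - 23*w - 60) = (w + 3)*(w + 4)*(w^2 - 2*w - 15) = (w - 5)*(w + 3)*(w + 4)*(w + 3)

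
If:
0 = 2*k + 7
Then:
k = -7/2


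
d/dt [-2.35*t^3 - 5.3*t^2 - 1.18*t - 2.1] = -7.05*t^2 - 10.6*t - 1.18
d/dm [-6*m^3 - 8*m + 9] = -18*m^2 - 8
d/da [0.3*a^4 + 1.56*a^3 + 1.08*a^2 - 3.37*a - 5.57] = 1.2*a^3 + 4.68*a^2 + 2.16*a - 3.37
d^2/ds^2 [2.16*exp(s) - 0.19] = 2.16*exp(s)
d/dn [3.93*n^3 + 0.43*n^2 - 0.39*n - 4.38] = 11.79*n^2 + 0.86*n - 0.39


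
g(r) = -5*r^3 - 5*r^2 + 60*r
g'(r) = -15*r^2 - 10*r + 60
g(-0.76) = -46.29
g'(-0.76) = 58.94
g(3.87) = -132.49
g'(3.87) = -203.35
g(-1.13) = -66.97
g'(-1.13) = 52.15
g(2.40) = 46.08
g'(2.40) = -50.40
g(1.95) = 60.91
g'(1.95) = -16.54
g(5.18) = -518.32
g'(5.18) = -394.29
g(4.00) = -160.00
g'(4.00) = -220.00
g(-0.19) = -11.55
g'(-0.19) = 61.36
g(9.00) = -3510.00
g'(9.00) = -1245.00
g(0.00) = 0.00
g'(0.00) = 60.00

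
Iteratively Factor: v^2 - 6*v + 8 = (v - 4)*(v - 2)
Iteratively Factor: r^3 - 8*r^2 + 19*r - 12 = (r - 3)*(r^2 - 5*r + 4) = (r - 4)*(r - 3)*(r - 1)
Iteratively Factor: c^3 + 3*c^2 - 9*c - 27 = (c + 3)*(c^2 - 9) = (c - 3)*(c + 3)*(c + 3)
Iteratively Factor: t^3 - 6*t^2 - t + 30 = (t - 5)*(t^2 - t - 6) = (t - 5)*(t + 2)*(t - 3)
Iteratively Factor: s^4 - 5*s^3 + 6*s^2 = (s - 3)*(s^3 - 2*s^2) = s*(s - 3)*(s^2 - 2*s) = s*(s - 3)*(s - 2)*(s)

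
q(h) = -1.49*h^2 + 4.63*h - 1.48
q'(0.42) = 3.38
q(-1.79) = -14.54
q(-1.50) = -11.78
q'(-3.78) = 15.89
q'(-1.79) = 9.96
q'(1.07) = 1.44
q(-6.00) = -82.90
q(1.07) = 1.77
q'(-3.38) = 14.70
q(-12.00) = -271.60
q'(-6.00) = 22.51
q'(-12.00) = 40.39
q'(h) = 4.63 - 2.98*h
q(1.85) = 1.99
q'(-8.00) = 28.47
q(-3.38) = -34.15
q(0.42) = 0.20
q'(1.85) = -0.88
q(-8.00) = -133.88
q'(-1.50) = 9.10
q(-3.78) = -40.27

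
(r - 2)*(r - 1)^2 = r^3 - 4*r^2 + 5*r - 2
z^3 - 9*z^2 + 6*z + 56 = (z - 7)*(z - 4)*(z + 2)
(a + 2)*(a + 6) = a^2 + 8*a + 12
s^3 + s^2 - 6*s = s*(s - 2)*(s + 3)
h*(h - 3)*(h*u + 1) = h^3*u - 3*h^2*u + h^2 - 3*h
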